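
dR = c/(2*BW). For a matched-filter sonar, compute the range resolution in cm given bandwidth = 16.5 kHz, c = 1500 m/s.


4.55 cm


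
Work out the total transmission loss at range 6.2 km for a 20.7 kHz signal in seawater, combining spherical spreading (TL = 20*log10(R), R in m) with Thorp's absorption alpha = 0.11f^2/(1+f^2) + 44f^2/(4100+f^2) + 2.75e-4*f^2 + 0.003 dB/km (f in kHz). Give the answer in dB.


Step 1 (Thorp): alpha = 0.11*428.49/(1+428.49) + 44*428.49/(4100+428.49) + 2.75e-4*428.49 + 0.003 = 4.3939 dB/km
Step 2: TL_spread = 20*log10(6200) = 75.85 dB
Step 3: TL_abs = alpha*R = 4.3939 * 6.2 = 27.24 dB
Step 4: TL_total = 75.85 + 27.24 = 103.09

103.09 dB


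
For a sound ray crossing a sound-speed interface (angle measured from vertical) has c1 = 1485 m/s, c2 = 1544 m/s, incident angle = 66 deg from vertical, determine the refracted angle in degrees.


71.78 deg


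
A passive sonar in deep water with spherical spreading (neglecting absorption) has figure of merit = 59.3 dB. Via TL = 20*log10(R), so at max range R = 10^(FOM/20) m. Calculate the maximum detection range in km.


At max range FOM = TL, so 20*log10(R) = 59.3
R = 10^(59.3/20) = 922.57 m = 0.92 km

0.92 km


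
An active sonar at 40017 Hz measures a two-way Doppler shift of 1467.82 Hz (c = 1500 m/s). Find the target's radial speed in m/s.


From fd = 2*f*v/c, v = c*fd/(2*f) = 1500 * 1467.82 / (2*40017) = 27.51

27.51 m/s


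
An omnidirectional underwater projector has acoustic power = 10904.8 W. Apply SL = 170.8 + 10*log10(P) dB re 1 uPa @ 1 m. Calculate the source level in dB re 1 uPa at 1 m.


211.18 dB


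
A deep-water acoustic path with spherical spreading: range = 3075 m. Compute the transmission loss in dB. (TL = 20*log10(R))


TL = 20*log10(3075) = 69.76

69.76 dB


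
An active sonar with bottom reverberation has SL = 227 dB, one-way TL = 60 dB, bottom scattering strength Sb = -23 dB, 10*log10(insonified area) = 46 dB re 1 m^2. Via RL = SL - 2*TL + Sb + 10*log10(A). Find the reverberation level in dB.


RL = SL - 2*TL + Sb + 10*log10(A) = 227 - 2*60 + (-23) + 46 = 130

130 dB


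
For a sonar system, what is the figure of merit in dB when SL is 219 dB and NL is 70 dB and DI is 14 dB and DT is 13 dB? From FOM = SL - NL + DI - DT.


FOM = SL - NL + DI - DT = 219 - 70 + 14 - 13 = 150

150 dB


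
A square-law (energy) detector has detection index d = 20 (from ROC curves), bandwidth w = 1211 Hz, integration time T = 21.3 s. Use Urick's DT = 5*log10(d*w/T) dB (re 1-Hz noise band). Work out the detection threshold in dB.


DT = 5*log10(d*w/T) = 5*log10(20 * 1211 / 21.3) = 5*log10(1137.09) = 15.28

15.28 dB


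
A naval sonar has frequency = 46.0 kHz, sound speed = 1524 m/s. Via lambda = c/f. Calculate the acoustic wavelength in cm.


lambda = c/f = 1524 / 46000 = 0.0331 m = 3.31 cm

3.31 cm


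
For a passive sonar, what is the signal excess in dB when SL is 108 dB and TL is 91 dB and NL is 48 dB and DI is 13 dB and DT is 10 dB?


SE = SL - TL - NL + DI - DT = 108 - 91 - 48 + 13 - 10 = -28

-28 dB


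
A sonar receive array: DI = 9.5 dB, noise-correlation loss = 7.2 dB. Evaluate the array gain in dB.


AG = DI - L_corr = 9.5 - 7.2 = 2.3

2.3 dB


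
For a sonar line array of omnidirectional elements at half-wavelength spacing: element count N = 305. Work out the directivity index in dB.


24.84 dB


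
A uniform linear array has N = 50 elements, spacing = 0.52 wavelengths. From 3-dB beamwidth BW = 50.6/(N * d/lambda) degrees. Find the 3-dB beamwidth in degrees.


1.95 deg


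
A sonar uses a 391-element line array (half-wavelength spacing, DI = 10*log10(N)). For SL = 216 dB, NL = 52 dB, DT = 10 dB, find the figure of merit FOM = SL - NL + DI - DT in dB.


179.92 dB


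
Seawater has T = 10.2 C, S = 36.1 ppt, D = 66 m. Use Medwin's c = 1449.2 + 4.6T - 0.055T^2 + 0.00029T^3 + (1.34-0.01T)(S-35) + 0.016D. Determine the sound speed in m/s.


1493.12 m/s


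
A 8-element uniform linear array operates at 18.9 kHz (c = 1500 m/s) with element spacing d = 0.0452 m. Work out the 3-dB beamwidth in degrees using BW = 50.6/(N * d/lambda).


Step 1: lambda = 1500/18900 = 0.07937 m
Step 2: d/lambda = 0.0452/0.07937 = 0.5695
Step 3: BW = 50.6/(N * d/lambda) = 50.6/(8 * 0.5695) = 11.11

11.11 deg


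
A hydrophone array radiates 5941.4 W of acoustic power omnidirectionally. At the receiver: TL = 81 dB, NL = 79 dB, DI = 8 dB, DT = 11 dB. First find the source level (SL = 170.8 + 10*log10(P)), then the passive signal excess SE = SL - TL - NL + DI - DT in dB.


Step 1: SL = 170.8 + 10*log10(5941.4) = 208.54 dB
Step 2: SE = SL - TL - NL + DI - DT = 208.54 - 81 - 79 + 8 - 11 = 45.54

45.54 dB


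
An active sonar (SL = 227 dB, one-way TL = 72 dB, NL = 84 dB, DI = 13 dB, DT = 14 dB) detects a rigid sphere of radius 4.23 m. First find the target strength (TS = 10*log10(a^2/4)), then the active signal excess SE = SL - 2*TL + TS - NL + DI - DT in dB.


Step 1: TS = 10*log10(4.23^2/4) = 6.51 dB
Step 2: SE = SL - 2*TL + TS - NL + DI - DT = 227 - 2*72 + (6.51) - 84 + 13 - 14 = 4.51

4.51 dB


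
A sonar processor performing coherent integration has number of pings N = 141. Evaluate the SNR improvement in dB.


21.49 dB


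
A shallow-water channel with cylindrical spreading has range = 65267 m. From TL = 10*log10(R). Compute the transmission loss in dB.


TL = 10*log10(65267) = 48.15

48.15 dB


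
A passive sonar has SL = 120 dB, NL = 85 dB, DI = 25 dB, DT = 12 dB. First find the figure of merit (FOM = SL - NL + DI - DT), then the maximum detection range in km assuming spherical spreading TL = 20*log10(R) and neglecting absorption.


Step 1: FOM = SL - NL + DI - DT = 120 - 85 + 25 - 12 = 48 dB
Step 2: at max range FOM = TL = 20*log10(R), so R = 10^(48/20) = 251.19 m = 0.25 km

0.25 km


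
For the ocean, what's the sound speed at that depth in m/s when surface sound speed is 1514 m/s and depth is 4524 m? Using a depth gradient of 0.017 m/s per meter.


1590.908 m/s


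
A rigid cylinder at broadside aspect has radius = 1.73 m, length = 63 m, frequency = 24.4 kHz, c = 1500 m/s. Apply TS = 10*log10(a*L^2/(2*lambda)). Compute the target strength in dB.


lambda = 1500/24400 = 0.06148 m
TS = 10*log10(1.73*63^2/(2*0.06148)) = 47.47

47.47 dB


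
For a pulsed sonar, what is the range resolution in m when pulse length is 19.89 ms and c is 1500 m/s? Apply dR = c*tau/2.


14.9175 m


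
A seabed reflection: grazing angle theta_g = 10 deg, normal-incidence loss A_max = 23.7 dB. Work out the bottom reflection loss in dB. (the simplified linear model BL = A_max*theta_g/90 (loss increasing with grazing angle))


BL = A_max * theta_g / 90 = 23.7 * 10 / 90 = 2.63

2.63 dB


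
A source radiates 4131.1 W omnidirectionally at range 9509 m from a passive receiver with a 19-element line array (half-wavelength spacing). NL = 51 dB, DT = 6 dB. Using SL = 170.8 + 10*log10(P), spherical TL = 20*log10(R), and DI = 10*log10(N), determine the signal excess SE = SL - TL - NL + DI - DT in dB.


Step 1: SL = 170.8 + 10*log10(4131.1) = 206.96 dB
Step 2: TL = 20*log10(9509) = 79.56 dB
Step 3: DI = 10*log10(19) = 12.79 dB
Step 4: SE = SL - TL - NL + DI - DT = 206.96 - 79.56 - 51 + 12.79 - 6 = 83.19

83.19 dB


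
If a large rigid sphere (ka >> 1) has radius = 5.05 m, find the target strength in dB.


TS = 10*log10(5.05^2 / 4) = 10*log10(6.375625) = 8.05

8.05 dB


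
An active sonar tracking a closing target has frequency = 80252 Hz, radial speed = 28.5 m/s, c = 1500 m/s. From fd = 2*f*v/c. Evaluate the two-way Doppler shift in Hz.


fd = 2*f*v/c = 2 * 80252 * 28.5 / 1500 = 3049.58

3049.58 Hz


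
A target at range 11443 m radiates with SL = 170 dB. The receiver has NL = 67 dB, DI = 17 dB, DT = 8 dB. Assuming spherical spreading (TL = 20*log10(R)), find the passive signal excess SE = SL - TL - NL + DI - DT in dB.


Step 1: TL = 20*log10(11443) = 81.17 dB
Step 2: SE = 170 - 81.17 - 67 + 17 - 8 = 30.83

30.83 dB


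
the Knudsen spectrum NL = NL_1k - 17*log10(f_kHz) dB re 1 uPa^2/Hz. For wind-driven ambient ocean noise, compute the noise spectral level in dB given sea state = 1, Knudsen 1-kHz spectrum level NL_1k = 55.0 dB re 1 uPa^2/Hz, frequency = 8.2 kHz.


NL = NL_1k - 17*log10(f_kHz) = 55.0 - 17*log10(8.2) = 55.0 - (15.53) = 39.47

39.47 dB


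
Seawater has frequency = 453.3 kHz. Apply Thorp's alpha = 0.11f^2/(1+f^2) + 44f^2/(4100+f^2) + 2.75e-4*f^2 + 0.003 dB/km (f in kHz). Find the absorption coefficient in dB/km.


f^2 = 205480.89
alpha = 0.11*205480.89/(1+205480.89) + 44*205480.89/(4100+205480.89) + 2.75e-4*205480.89 + 0.003 = 99.759

99.759 dB/km


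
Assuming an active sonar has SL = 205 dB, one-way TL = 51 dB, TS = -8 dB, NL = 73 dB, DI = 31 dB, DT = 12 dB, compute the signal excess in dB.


41 dB


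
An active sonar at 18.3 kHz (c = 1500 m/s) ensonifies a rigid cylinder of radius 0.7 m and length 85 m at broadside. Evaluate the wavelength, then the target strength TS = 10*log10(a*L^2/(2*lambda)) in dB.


Step 1: lambda = c/f = 1500/18300 = 0.08197 m
Step 2: TS = 10*log10(a*L^2/(2*lambda)) = 10*log10(0.7*85^2/(2*0.08197)) = 44.89

44.89 dB


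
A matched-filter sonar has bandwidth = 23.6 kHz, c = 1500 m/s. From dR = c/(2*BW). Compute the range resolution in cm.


dR = c/(2*BW) = 1500 / (2 * 23.6e3) = 0.0318 m = 3.18 cm

3.18 cm


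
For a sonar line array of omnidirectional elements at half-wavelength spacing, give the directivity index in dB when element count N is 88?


DI = 10*log10(88) = 19.44

19.44 dB


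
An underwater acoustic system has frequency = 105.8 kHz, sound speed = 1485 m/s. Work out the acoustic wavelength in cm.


lambda = c/f = 1485 / 105800 = 0.014 m = 1.4 cm

1.4 cm


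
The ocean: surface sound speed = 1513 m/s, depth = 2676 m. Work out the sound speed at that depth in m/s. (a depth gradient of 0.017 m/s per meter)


1558.492 m/s


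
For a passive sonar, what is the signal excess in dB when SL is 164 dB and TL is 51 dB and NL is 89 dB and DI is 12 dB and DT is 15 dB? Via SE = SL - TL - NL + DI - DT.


21 dB


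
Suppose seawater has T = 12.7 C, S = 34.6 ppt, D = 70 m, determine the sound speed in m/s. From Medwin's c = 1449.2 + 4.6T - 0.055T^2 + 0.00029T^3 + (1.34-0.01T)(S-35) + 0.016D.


1499.98 m/s


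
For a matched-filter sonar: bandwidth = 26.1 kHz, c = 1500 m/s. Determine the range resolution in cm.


dR = c/(2*BW) = 1500 / (2 * 26.1e3) = 0.0287 m = 2.87 cm

2.87 cm


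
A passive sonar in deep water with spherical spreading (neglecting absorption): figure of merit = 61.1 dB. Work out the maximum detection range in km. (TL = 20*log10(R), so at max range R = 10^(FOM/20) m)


At max range FOM = TL, so 20*log10(R) = 61.1
R = 10^(61.1/20) = 1135.01 m = 1.14 km

1.14 km


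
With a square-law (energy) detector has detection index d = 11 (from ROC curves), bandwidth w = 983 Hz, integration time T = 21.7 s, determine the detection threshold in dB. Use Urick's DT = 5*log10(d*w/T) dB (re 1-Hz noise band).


13.49 dB


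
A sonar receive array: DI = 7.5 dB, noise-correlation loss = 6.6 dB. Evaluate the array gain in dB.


0.9 dB


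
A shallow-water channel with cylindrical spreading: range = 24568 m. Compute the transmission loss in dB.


43.9 dB


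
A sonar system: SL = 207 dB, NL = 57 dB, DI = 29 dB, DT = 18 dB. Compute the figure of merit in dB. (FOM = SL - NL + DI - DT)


FOM = SL - NL + DI - DT = 207 - 57 + 29 - 18 = 161

161 dB


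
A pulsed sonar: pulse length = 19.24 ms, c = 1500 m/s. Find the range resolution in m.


dR = c*tau/2 = 1500 * 19.24e-3 / 2 = 14.43

14.43 m


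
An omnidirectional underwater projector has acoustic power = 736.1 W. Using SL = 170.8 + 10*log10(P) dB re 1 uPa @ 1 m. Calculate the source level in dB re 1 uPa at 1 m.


199.47 dB


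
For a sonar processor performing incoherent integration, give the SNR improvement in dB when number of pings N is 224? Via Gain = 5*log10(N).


Gain = 5*log10(224) = 11.75

11.75 dB


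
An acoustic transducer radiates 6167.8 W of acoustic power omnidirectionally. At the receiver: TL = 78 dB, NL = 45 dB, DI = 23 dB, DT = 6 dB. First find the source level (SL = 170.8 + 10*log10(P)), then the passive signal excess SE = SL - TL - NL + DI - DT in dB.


Step 1: SL = 170.8 + 10*log10(6167.8) = 208.7 dB
Step 2: SE = SL - TL - NL + DI - DT = 208.7 - 78 - 45 + 23 - 6 = 102.7

102.7 dB


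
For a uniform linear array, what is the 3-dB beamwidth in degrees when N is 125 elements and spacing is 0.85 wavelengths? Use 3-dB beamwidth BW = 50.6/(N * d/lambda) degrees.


0.48 deg


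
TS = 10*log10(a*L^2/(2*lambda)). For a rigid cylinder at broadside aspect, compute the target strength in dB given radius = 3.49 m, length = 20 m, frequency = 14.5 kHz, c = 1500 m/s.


lambda = 1500/14500 = 0.10345 m
TS = 10*log10(3.49*20^2/(2*0.10345)) = 38.29

38.29 dB


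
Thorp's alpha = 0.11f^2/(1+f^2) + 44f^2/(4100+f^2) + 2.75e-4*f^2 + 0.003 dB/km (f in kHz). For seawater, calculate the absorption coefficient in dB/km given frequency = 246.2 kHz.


f^2 = 60614.44
alpha = 0.11*60614.44/(1+60614.44) + 44*60614.44/(4100+60614.44) + 2.75e-4*60614.44 + 0.003 = 57.994

57.994 dB/km


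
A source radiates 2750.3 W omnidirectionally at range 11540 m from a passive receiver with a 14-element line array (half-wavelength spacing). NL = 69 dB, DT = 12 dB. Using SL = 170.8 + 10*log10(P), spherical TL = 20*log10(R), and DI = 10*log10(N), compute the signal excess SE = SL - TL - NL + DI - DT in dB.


Step 1: SL = 170.8 + 10*log10(2750.3) = 205.19 dB
Step 2: TL = 20*log10(11540) = 81.24 dB
Step 3: DI = 10*log10(14) = 11.46 dB
Step 4: SE = SL - TL - NL + DI - DT = 205.19 - 81.24 - 69 + 11.46 - 12 = 54.41

54.41 dB


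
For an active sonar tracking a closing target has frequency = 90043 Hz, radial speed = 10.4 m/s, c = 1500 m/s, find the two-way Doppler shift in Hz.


fd = 2*f*v/c = 2 * 90043 * 10.4 / 1500 = 1248.6

1248.6 Hz


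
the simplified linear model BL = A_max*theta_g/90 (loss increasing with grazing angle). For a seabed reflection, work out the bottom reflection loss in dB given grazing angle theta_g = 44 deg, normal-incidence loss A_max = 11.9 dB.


BL = A_max * theta_g / 90 = 11.9 * 44 / 90 = 5.82

5.82 dB


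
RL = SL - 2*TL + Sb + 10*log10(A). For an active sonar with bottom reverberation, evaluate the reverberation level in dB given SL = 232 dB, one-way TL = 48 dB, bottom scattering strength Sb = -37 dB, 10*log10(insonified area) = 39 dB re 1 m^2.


RL = SL - 2*TL + Sb + 10*log10(A) = 232 - 2*48 + (-37) + 39 = 138

138 dB


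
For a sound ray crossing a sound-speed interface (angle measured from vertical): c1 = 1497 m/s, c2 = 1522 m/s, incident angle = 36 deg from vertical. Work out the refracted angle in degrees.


36.7 deg


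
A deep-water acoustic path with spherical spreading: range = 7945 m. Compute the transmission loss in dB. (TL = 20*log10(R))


78.0 dB


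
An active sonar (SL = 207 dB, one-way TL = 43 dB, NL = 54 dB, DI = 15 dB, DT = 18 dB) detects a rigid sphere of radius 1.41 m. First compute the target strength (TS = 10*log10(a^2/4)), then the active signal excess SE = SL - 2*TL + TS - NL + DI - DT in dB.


Step 1: TS = 10*log10(1.41^2/4) = -3.04 dB
Step 2: SE = SL - 2*TL + TS - NL + DI - DT = 207 - 2*43 + (-3.04) - 54 + 15 - 18 = 60.96

60.96 dB


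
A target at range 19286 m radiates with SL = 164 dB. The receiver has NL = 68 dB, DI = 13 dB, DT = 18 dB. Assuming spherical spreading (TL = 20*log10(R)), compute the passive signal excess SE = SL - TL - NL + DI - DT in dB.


Step 1: TL = 20*log10(19286) = 85.7 dB
Step 2: SE = 164 - 85.7 - 68 + 13 - 18 = 5.3

5.3 dB


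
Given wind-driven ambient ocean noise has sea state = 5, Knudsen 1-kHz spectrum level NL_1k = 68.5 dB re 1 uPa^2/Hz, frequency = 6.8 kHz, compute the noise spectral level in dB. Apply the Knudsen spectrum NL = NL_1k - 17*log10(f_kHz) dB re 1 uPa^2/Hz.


54.35 dB


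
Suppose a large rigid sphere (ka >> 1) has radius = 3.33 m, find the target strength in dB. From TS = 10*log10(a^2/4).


TS = 10*log10(3.33^2 / 4) = 10*log10(2.772225) = 4.43

4.43 dB


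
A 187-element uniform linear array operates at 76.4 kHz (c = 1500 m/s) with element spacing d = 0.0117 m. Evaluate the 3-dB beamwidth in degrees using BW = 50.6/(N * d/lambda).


Step 1: lambda = 1500/76400 = 0.01963 m
Step 2: d/lambda = 0.0117/0.01963 = 0.596
Step 3: BW = 50.6/(N * d/lambda) = 50.6/(187 * 0.596) = 0.45

0.45 deg


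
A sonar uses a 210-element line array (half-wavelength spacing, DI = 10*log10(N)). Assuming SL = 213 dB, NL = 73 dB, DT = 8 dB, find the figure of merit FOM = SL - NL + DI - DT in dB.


Step 1: DI = 10*log10(210) = 23.22 dB
Step 2: FOM = SL - NL + DI - DT = 213 - 73 + 23.22 - 8 = 155.22

155.22 dB


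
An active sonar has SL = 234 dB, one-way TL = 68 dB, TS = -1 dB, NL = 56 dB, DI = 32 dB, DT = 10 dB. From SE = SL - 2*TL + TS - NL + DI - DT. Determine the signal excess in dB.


SE = SL - 2*TL + TS - NL + DI - DT = 234 - 2*68 + (-1) - 56 + 32 - 10 = 63

63 dB


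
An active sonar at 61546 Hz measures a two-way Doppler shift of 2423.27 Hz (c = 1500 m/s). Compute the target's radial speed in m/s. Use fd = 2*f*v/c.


From fd = 2*f*v/c, v = c*fd/(2*f) = 1500 * 2423.27 / (2*61546) = 29.53

29.53 m/s


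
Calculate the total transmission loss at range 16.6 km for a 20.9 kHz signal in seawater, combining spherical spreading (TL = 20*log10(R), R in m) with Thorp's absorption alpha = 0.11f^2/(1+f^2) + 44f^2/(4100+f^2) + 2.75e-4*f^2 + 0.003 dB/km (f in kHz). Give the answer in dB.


Step 1 (Thorp): alpha = 0.11*436.81/(1+436.81) + 44*436.81/(4100+436.81) + 2.75e-4*436.81 + 0.003 = 4.4692 dB/km
Step 2: TL_spread = 20*log10(16600) = 84.4 dB
Step 3: TL_abs = alpha*R = 4.4692 * 16.6 = 74.19 dB
Step 4: TL_total = 84.4 + 74.19 = 158.59

158.59 dB


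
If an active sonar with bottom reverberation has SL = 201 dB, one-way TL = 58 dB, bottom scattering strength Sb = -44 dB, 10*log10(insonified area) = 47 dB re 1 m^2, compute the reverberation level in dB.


RL = SL - 2*TL + Sb + 10*log10(A) = 201 - 2*58 + (-44) + 47 = 88

88 dB


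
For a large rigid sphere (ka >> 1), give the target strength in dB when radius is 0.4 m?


TS = 10*log10(0.4^2 / 4) = 10*log10(0.04) = -13.98

-13.98 dB


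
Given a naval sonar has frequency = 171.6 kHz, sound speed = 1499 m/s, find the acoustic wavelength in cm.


0.87 cm


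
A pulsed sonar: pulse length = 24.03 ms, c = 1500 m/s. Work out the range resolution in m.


dR = c*tau/2 = 1500 * 24.03e-3 / 2 = 18.0225

18.0225 m


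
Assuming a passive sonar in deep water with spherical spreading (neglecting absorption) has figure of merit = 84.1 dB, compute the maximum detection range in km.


16.03 km


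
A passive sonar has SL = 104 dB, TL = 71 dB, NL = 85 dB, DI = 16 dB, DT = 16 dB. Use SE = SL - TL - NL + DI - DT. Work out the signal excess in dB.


SE = SL - TL - NL + DI - DT = 104 - 71 - 85 + 16 - 16 = -52

-52 dB


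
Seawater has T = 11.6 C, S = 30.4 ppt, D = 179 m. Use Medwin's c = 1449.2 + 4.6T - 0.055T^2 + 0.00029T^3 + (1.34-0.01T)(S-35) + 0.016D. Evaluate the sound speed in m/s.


c = 1449.2 + 4.6*11.6 - 0.055*11.6^2 + 0.00029*11.6^3 + (1.34 - 0.01*11.6)*(30.4 - 35) + 0.016*179 = 1492.85

1492.85 m/s


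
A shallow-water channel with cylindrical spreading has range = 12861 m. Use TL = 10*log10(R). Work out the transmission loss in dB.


TL = 10*log10(12861) = 41.09

41.09 dB


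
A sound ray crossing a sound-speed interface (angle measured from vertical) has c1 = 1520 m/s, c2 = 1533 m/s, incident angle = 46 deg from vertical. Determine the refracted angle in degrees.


46.51 deg


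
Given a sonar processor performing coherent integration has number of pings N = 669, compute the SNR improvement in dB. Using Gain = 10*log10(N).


Gain = 10*log10(669) = 28.25

28.25 dB


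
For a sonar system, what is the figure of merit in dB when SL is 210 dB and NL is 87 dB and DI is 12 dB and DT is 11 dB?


124 dB


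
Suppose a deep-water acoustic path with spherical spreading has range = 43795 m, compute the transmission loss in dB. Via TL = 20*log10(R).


92.83 dB


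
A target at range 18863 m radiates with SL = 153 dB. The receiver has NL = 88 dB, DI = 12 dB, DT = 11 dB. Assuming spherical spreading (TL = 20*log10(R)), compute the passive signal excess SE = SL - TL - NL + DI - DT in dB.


Step 1: TL = 20*log10(18863) = 85.51 dB
Step 2: SE = 153 - 85.51 - 88 + 12 - 11 = -19.51

-19.51 dB


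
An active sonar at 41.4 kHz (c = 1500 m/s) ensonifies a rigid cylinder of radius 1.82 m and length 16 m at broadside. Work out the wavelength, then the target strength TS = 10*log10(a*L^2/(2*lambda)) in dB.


Step 1: lambda = c/f = 1500/41400 = 0.03623 m
Step 2: TS = 10*log10(a*L^2/(2*lambda)) = 10*log10(1.82*16^2/(2*0.03623)) = 38.08

38.08 dB


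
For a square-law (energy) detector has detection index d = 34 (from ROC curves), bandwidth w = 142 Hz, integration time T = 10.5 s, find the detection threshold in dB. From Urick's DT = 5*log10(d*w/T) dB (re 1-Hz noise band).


DT = 5*log10(d*w/T) = 5*log10(34 * 142 / 10.5) = 5*log10(459.81) = 13.31

13.31 dB


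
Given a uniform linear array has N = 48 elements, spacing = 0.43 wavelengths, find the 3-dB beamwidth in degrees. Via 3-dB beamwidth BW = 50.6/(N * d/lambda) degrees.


BW = 50.6 / (48 * 0.43) = 50.6 / 20.64 = 2.45

2.45 deg


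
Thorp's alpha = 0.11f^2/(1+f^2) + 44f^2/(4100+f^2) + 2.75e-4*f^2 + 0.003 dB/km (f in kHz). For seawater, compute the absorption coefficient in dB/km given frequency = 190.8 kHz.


f^2 = 36404.64
alpha = 0.11*36404.64/(1+36404.64) + 44*36404.64/(4100+36404.64) + 2.75e-4*36404.64 + 0.003 = 49.67

49.67 dB/km


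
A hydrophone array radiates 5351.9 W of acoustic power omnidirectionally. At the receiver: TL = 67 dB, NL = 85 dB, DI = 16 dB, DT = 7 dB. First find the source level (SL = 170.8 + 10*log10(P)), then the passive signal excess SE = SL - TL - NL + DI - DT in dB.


Step 1: SL = 170.8 + 10*log10(5351.9) = 208.09 dB
Step 2: SE = SL - TL - NL + DI - DT = 208.09 - 67 - 85 + 16 - 7 = 65.09

65.09 dB


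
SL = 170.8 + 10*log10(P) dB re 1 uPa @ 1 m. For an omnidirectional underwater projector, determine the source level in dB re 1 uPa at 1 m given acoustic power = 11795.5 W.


211.52 dB


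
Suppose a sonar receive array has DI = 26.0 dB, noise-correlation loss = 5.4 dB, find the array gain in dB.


20.6 dB


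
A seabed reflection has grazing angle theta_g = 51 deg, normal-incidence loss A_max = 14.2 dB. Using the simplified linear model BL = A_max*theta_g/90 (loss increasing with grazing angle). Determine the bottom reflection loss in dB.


BL = A_max * theta_g / 90 = 14.2 * 51 / 90 = 8.05

8.05 dB


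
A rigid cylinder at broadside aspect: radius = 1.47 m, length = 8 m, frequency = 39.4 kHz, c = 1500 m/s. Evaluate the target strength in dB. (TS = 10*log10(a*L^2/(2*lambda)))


lambda = 1500/39400 = 0.03807 m
TS = 10*log10(1.47*8^2/(2*0.03807)) = 30.92

30.92 dB


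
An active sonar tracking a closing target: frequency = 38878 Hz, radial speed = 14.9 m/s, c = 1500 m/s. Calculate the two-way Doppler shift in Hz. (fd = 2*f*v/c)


fd = 2*f*v/c = 2 * 38878 * 14.9 / 1500 = 772.38

772.38 Hz


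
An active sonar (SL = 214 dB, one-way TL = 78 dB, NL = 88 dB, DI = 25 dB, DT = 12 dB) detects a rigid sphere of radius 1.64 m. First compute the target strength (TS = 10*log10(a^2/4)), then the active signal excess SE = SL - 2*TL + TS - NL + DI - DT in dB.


Step 1: TS = 10*log10(1.64^2/4) = -1.72 dB
Step 2: SE = SL - 2*TL + TS - NL + DI - DT = 214 - 2*78 + (-1.72) - 88 + 25 - 12 = -18.72

-18.72 dB


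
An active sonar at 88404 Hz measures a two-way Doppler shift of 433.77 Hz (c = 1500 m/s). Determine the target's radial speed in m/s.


From fd = 2*f*v/c, v = c*fd/(2*f) = 1500 * 433.77 / (2*88404) = 3.68

3.68 m/s


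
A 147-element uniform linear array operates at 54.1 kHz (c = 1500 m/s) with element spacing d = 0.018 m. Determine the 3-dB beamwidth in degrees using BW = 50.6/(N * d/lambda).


Step 1: lambda = 1500/54100 = 0.02773 m
Step 2: d/lambda = 0.018/0.02773 = 0.6491
Step 3: BW = 50.6/(N * d/lambda) = 50.6/(147 * 0.6491) = 0.53

0.53 deg


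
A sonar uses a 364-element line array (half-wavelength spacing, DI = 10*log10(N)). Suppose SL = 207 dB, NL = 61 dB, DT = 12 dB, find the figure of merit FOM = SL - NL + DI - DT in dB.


159.61 dB


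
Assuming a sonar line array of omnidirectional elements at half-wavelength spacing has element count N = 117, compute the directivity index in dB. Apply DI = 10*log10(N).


DI = 10*log10(117) = 20.68

20.68 dB


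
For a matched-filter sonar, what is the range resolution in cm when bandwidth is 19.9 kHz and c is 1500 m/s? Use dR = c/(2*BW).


dR = c/(2*BW) = 1500 / (2 * 19.9e3) = 0.0377 m = 3.77 cm

3.77 cm


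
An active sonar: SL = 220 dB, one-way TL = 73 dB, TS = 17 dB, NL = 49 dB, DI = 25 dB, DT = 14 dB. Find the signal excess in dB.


SE = SL - 2*TL + TS - NL + DI - DT = 220 - 2*73 + (17) - 49 + 25 - 14 = 53

53 dB


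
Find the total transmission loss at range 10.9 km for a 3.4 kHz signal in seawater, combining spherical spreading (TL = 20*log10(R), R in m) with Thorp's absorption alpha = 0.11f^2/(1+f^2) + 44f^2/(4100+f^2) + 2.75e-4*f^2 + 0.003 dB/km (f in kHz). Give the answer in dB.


83.27 dB


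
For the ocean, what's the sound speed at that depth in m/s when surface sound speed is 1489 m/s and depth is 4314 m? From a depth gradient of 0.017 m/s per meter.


c = 1489 + 0.017 * 4314 = 1562.338

1562.338 m/s


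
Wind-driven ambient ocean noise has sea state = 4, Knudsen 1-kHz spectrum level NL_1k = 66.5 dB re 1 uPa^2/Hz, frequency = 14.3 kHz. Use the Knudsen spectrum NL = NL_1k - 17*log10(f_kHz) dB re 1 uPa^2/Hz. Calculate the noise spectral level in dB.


NL = NL_1k - 17*log10(f_kHz) = 66.5 - 17*log10(14.3) = 66.5 - (19.64) = 46.86

46.86 dB


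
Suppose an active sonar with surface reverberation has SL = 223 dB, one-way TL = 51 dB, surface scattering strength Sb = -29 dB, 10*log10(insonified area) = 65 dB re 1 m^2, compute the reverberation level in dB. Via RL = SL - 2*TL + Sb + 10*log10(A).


RL = SL - 2*TL + Sb + 10*log10(A) = 223 - 2*51 + (-29) + 65 = 157

157 dB


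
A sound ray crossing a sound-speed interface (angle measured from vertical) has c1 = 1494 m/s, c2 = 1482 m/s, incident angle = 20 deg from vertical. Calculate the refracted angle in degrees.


19.83 deg


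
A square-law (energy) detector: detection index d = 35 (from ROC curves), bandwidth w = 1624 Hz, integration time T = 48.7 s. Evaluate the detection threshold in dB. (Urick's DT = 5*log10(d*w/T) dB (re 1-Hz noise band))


15.34 dB


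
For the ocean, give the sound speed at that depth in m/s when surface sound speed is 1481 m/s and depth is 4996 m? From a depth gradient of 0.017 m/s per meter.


c = 1481 + 0.017 * 4996 = 1565.932

1565.932 m/s


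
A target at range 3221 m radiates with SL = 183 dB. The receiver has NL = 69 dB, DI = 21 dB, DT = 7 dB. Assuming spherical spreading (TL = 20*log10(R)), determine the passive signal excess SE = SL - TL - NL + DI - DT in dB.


57.84 dB


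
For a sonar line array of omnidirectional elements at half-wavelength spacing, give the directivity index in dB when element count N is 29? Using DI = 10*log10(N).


14.62 dB


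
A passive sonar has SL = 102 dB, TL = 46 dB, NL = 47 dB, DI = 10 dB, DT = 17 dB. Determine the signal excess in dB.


SE = SL - TL - NL + DI - DT = 102 - 46 - 47 + 10 - 17 = 2

2 dB


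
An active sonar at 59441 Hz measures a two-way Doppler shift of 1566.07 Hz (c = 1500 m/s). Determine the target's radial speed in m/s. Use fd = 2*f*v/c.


From fd = 2*f*v/c, v = c*fd/(2*f) = 1500 * 1566.07 / (2*59441) = 19.76

19.76 m/s


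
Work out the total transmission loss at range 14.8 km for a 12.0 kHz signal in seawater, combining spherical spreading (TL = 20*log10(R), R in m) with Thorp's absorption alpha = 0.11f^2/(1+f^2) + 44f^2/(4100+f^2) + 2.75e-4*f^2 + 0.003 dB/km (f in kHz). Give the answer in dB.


Step 1 (Thorp): alpha = 0.11*144.0/(1+144.0) + 44*144.0/(4100+144.0) + 2.75e-4*144.0 + 0.003 = 1.6448 dB/km
Step 2: TL_spread = 20*log10(14800) = 83.41 dB
Step 3: TL_abs = alpha*R = 1.6448 * 14.8 = 24.34 dB
Step 4: TL_total = 83.41 + 24.34 = 107.75

107.75 dB


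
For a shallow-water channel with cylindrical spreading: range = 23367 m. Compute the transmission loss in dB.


TL = 10*log10(23367) = 43.69

43.69 dB


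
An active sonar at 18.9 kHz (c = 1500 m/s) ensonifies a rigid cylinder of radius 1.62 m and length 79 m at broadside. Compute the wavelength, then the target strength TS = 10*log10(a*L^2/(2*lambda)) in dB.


Step 1: lambda = c/f = 1500/18900 = 0.07937 m
Step 2: TS = 10*log10(a*L^2/(2*lambda)) = 10*log10(1.62*79^2/(2*0.07937)) = 48.04

48.04 dB


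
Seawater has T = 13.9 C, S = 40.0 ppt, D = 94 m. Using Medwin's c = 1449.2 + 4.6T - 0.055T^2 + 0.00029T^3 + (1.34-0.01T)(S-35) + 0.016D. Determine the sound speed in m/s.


1510.8 m/s


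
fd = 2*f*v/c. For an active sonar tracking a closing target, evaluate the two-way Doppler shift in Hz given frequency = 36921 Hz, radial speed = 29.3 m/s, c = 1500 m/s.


1442.38 Hz


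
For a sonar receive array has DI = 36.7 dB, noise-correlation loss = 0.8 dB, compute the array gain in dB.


35.9 dB


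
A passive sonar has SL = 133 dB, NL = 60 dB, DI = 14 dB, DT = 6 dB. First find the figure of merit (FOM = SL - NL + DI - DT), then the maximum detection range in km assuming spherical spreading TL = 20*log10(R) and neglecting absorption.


Step 1: FOM = SL - NL + DI - DT = 133 - 60 + 14 - 6 = 81 dB
Step 2: at max range FOM = TL = 20*log10(R), so R = 10^(81/20) = 11220.18 m = 11.22 km

11.22 km


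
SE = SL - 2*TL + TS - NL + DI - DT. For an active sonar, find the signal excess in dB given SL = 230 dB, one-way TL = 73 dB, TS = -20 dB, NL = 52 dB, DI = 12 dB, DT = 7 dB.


SE = SL - 2*TL + TS - NL + DI - DT = 230 - 2*73 + (-20) - 52 + 12 - 7 = 17

17 dB


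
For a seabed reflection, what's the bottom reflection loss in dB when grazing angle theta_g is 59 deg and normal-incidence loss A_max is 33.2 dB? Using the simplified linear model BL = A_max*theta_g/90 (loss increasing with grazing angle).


BL = A_max * theta_g / 90 = 33.2 * 59 / 90 = 21.76

21.76 dB


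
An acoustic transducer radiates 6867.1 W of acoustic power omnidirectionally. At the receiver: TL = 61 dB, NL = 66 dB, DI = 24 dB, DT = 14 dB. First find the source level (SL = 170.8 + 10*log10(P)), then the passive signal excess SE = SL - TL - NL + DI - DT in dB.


Step 1: SL = 170.8 + 10*log10(6867.1) = 209.17 dB
Step 2: SE = SL - TL - NL + DI - DT = 209.17 - 61 - 66 + 24 - 14 = 92.17

92.17 dB


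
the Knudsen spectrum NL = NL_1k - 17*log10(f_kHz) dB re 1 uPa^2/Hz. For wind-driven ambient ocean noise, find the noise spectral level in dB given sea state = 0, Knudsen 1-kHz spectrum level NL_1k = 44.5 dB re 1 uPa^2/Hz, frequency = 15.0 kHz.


24.51 dB


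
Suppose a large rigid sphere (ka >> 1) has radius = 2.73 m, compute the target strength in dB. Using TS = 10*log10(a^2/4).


TS = 10*log10(2.73^2 / 4) = 10*log10(1.863225) = 2.7

2.7 dB


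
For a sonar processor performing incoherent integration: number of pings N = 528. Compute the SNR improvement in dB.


Gain = 5*log10(528) = 13.61

13.61 dB


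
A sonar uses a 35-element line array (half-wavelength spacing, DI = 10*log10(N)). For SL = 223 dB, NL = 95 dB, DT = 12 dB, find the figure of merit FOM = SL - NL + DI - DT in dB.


Step 1: DI = 10*log10(35) = 15.44 dB
Step 2: FOM = SL - NL + DI - DT = 223 - 95 + 15.44 - 12 = 131.44

131.44 dB


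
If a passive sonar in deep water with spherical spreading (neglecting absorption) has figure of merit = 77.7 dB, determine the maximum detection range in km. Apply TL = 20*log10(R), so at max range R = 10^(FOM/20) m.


At max range FOM = TL, so 20*log10(R) = 77.7
R = 10^(77.7/20) = 7673.61 m = 7.67 km

7.67 km


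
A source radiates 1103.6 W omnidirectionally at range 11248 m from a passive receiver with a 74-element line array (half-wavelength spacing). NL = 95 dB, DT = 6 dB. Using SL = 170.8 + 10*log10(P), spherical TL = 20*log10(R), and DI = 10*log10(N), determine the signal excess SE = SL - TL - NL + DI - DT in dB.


Step 1: SL = 170.8 + 10*log10(1103.6) = 201.23 dB
Step 2: TL = 20*log10(11248) = 81.02 dB
Step 3: DI = 10*log10(74) = 18.69 dB
Step 4: SE = SL - TL - NL + DI - DT = 201.23 - 81.02 - 95 + 18.69 - 6 = 37.9

37.9 dB


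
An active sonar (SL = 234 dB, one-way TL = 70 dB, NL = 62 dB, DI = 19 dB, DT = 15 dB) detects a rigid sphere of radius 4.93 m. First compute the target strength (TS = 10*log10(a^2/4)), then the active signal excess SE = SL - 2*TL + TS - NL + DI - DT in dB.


Step 1: TS = 10*log10(4.93^2/4) = 7.84 dB
Step 2: SE = SL - 2*TL + TS - NL + DI - DT = 234 - 2*70 + (7.84) - 62 + 19 - 15 = 43.84

43.84 dB


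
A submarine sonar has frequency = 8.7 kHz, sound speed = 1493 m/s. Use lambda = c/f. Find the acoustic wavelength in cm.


lambda = c/f = 1493 / 8700 = 0.1716 m = 17.16 cm

17.16 cm


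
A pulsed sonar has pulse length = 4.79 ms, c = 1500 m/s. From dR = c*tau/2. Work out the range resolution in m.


dR = c*tau/2 = 1500 * 4.79e-3 / 2 = 3.5925

3.5925 m


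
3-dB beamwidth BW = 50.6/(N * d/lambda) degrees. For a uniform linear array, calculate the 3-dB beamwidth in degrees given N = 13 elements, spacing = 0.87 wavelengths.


BW = 50.6 / (13 * 0.87) = 50.6 / 11.31 = 4.47

4.47 deg


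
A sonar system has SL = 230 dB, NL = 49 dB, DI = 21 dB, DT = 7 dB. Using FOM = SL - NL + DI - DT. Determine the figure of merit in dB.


FOM = SL - NL + DI - DT = 230 - 49 + 21 - 7 = 195

195 dB


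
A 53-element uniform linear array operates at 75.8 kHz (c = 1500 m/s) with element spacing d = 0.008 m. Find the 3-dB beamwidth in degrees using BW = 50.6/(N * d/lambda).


Step 1: lambda = 1500/75800 = 0.01979 m
Step 2: d/lambda = 0.008/0.01979 = 0.4042
Step 3: BW = 50.6/(N * d/lambda) = 50.6/(53 * 0.4042) = 2.36

2.36 deg


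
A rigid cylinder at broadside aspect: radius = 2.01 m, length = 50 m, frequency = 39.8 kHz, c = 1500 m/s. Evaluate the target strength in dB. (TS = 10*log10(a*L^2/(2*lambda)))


lambda = 1500/39800 = 0.03769 m
TS = 10*log10(2.01*50^2/(2*0.03769)) = 48.24

48.24 dB


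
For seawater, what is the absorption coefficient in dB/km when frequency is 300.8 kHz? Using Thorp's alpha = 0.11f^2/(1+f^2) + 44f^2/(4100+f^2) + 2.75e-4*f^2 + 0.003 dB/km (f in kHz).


67.088 dB/km


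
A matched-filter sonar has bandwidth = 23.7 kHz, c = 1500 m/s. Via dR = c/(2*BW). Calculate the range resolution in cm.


dR = c/(2*BW) = 1500 / (2 * 23.7e3) = 0.0316 m = 3.16 cm

3.16 cm


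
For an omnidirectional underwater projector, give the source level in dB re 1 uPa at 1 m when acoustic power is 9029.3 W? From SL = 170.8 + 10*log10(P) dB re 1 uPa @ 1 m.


SL = 170.8 + 10*log10(9029.3) = 170.8 + 39.56 = 210.36

210.36 dB


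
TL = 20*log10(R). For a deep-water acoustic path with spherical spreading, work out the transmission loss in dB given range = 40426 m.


TL = 20*log10(40426) = 92.13

92.13 dB


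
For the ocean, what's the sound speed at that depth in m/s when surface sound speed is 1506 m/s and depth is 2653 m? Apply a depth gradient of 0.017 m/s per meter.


c = 1506 + 0.017 * 2653 = 1551.101

1551.101 m/s


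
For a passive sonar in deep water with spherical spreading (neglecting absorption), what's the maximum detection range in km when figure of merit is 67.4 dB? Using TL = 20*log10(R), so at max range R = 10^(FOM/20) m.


2.34 km


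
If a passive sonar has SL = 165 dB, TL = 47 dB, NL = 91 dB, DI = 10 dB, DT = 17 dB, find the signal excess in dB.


20 dB


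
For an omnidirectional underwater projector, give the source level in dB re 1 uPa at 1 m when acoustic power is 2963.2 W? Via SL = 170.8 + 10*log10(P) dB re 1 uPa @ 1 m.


SL = 170.8 + 10*log10(2963.2) = 170.8 + 34.72 = 205.52

205.52 dB


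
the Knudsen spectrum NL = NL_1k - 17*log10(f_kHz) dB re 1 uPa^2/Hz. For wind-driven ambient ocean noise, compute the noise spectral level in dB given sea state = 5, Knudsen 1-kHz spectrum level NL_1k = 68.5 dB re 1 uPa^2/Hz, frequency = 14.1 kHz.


48.96 dB


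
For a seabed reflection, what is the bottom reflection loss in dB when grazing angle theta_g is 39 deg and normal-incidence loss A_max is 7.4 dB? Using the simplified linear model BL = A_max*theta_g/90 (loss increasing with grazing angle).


BL = A_max * theta_g / 90 = 7.4 * 39 / 90 = 3.21

3.21 dB


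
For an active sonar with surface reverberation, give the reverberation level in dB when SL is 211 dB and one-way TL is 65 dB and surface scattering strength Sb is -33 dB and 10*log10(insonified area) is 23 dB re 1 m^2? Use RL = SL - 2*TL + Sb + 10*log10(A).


RL = SL - 2*TL + Sb + 10*log10(A) = 211 - 2*65 + (-33) + 23 = 71

71 dB


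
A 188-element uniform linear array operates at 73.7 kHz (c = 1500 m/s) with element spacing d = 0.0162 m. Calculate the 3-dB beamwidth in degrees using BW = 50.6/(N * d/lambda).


Step 1: lambda = 1500/73700 = 0.02035 m
Step 2: d/lambda = 0.0162/0.02035 = 0.7961
Step 3: BW = 50.6/(N * d/lambda) = 50.6/(188 * 0.7961) = 0.34

0.34 deg


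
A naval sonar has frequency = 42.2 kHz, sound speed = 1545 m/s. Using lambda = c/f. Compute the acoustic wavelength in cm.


3.66 cm


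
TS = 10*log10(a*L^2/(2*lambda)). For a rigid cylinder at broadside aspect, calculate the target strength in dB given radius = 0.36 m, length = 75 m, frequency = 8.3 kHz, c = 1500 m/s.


37.48 dB


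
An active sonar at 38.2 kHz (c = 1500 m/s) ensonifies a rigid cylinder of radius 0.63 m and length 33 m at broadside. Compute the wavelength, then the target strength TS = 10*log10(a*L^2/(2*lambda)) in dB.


Step 1: lambda = c/f = 1500/38200 = 0.03927 m
Step 2: TS = 10*log10(a*L^2/(2*lambda)) = 10*log10(0.63*33^2/(2*0.03927)) = 39.41

39.41 dB


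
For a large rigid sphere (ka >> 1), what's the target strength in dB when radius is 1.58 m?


-2.05 dB


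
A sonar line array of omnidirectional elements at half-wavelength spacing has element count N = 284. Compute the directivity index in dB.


24.53 dB


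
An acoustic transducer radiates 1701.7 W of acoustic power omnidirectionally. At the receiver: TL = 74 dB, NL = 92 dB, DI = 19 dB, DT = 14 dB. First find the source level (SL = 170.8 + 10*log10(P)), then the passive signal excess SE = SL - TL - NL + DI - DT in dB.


Step 1: SL = 170.8 + 10*log10(1701.7) = 203.11 dB
Step 2: SE = SL - TL - NL + DI - DT = 203.11 - 74 - 92 + 19 - 14 = 42.11

42.11 dB


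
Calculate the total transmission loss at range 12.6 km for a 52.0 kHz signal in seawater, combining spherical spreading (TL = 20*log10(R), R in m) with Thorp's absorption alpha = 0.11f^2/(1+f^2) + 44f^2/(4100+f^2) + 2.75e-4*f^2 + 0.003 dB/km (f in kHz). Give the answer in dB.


313.13 dB


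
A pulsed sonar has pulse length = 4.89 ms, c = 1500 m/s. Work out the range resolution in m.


dR = c*tau/2 = 1500 * 4.89e-3 / 2 = 3.6675

3.6675 m


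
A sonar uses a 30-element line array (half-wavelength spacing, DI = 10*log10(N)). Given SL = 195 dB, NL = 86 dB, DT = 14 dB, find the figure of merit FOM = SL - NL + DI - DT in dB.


109.77 dB


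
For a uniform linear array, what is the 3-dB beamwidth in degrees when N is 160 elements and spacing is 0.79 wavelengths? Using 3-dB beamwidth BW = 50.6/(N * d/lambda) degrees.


0.4 deg
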